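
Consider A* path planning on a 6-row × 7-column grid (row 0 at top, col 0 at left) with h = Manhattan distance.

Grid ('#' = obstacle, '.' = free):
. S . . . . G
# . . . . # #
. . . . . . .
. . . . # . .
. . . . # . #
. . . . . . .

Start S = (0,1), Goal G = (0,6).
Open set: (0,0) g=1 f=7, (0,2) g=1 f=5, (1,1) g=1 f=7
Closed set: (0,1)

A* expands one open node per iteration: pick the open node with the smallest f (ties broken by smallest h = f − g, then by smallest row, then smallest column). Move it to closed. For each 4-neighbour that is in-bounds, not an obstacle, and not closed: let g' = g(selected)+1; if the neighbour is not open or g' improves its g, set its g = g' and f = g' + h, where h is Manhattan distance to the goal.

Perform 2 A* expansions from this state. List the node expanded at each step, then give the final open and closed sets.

step 1: expand (0,2) (f=5, h=4) → closed; open now [(0,0) g=1 f=7, (0,3) g=2 f=5, (1,1) g=1 f=7, (1,2) g=2 f=7]
step 2: expand (0,3) (f=5, h=3) → closed; open now [(0,0) g=1 f=7, (0,4) g=3 f=5, (1,1) g=1 f=7, (1,2) g=2 f=7, (1,3) g=3 f=7]

order=[(0,2) → (0,3)]; open=[(0,0) g=1 f=7, (0,4) g=3 f=5, (1,1) g=1 f=7, (1,2) g=2 f=7, (1,3) g=3 f=7]; closed=[(0,1), (0,2), (0,3)]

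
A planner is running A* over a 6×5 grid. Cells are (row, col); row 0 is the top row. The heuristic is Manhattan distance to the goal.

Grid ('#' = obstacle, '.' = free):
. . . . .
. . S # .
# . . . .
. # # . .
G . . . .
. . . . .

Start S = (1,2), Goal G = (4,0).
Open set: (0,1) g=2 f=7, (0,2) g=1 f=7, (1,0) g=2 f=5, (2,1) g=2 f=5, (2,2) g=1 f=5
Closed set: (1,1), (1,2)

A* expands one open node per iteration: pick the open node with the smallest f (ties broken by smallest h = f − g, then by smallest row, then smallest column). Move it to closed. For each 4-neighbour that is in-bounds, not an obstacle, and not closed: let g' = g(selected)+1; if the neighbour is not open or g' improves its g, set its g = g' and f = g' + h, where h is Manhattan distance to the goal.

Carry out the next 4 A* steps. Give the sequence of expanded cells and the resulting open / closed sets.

order=[(1,0) → (2,1) → (2,2) → (0,0)]; open=[(0,1) g=2 f=7, (0,2) g=1 f=7, (2,3) g=2 f=7]; closed=[(0,0), (1,0), (1,1), (1,2), (2,1), (2,2)]

step 1: expand (1,0) (f=5, h=3) → closed; open now [(0,0) g=3 f=7, (0,1) g=2 f=7, (0,2) g=1 f=7, (2,1) g=2 f=5, (2,2) g=1 f=5]
step 2: expand (2,1) (f=5, h=3) → closed; open now [(0,0) g=3 f=7, (0,1) g=2 f=7, (0,2) g=1 f=7, (2,2) g=1 f=5]
step 3: expand (2,2) (f=5, h=4) → closed; open now [(0,0) g=3 f=7, (0,1) g=2 f=7, (0,2) g=1 f=7, (2,3) g=2 f=7]
step 4: expand (0,0) (f=7, h=4) → closed; open now [(0,1) g=2 f=7, (0,2) g=1 f=7, (2,3) g=2 f=7]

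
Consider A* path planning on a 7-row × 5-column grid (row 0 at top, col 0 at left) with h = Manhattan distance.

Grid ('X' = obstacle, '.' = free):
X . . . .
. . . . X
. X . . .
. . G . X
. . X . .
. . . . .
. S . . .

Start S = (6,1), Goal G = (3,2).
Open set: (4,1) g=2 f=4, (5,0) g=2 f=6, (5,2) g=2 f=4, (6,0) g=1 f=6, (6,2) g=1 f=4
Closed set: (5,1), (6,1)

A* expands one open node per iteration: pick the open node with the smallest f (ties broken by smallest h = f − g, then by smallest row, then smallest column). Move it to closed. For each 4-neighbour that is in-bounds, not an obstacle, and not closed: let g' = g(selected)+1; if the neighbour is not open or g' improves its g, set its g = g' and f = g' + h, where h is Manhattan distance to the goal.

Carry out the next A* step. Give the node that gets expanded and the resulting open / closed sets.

step 1: expand (4,1) (f=4, h=2) → closed; open now [(3,1) g=3 f=4, (4,0) g=3 f=6, (5,0) g=2 f=6, (5,2) g=2 f=4, (6,0) g=1 f=6, (6,2) g=1 f=4]

expanded=(4,1); open=[(3,1) g=3 f=4, (4,0) g=3 f=6, (5,0) g=2 f=6, (5,2) g=2 f=4, (6,0) g=1 f=6, (6,2) g=1 f=4]; closed=[(4,1), (5,1), (6,1)]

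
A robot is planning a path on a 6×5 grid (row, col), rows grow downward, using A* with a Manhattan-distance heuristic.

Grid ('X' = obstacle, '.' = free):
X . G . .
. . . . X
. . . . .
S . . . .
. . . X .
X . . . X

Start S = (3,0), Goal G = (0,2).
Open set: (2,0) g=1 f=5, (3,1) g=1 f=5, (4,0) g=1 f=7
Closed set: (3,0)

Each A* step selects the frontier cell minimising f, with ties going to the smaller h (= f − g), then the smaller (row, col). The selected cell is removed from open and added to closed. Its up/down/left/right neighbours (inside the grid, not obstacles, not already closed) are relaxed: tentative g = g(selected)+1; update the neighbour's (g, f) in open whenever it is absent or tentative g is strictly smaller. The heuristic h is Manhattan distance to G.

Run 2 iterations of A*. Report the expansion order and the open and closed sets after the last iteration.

order=[(2,0) → (1,0)]; open=[(1,1) g=3 f=5, (2,1) g=2 f=5, (3,1) g=1 f=5, (4,0) g=1 f=7]; closed=[(1,0), (2,0), (3,0)]

step 1: expand (2,0) (f=5, h=4) → closed; open now [(1,0) g=2 f=5, (2,1) g=2 f=5, (3,1) g=1 f=5, (4,0) g=1 f=7]
step 2: expand (1,0) (f=5, h=3) → closed; open now [(1,1) g=3 f=5, (2,1) g=2 f=5, (3,1) g=1 f=5, (4,0) g=1 f=7]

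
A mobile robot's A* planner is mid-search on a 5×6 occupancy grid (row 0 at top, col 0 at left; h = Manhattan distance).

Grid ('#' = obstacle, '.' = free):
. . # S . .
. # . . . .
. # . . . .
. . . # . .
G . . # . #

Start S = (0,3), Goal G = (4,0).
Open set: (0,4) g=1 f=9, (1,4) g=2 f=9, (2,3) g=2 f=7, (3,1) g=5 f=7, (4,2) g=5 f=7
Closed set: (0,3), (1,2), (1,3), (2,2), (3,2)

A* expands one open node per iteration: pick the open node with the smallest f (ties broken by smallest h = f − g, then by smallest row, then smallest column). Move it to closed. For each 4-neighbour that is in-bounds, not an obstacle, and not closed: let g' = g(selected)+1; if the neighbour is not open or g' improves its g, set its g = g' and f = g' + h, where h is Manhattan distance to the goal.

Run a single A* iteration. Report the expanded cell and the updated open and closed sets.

expanded=(3,1); open=[(0,4) g=1 f=9, (1,4) g=2 f=9, (2,3) g=2 f=7, (3,0) g=6 f=7, (4,1) g=6 f=7, (4,2) g=5 f=7]; closed=[(0,3), (1,2), (1,3), (2,2), (3,1), (3,2)]

step 1: expand (3,1) (f=7, h=2) → closed; open now [(0,4) g=1 f=9, (1,4) g=2 f=9, (2,3) g=2 f=7, (3,0) g=6 f=7, (4,1) g=6 f=7, (4,2) g=5 f=7]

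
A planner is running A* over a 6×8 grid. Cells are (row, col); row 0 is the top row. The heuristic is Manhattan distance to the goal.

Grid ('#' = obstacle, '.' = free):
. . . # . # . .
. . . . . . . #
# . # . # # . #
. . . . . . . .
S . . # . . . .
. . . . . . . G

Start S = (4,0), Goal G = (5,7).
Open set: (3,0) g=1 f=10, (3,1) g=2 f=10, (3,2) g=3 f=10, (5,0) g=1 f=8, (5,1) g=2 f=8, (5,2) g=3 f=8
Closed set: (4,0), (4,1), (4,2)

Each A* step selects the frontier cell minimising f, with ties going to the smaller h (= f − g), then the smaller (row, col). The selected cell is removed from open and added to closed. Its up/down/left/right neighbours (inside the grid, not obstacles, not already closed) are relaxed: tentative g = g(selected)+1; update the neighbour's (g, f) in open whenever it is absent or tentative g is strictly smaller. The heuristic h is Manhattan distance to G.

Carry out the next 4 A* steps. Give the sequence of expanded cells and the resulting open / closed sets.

order=[(5,2) → (5,3) → (5,4) → (5,5)]; open=[(3,0) g=1 f=10, (3,1) g=2 f=10, (3,2) g=3 f=10, (4,4) g=6 f=10, (4,5) g=7 f=10, (5,0) g=1 f=8, (5,1) g=2 f=8, (5,6) g=7 f=8]; closed=[(4,0), (4,1), (4,2), (5,2), (5,3), (5,4), (5,5)]

step 1: expand (5,2) (f=8, h=5) → closed; open now [(3,0) g=1 f=10, (3,1) g=2 f=10, (3,2) g=3 f=10, (5,0) g=1 f=8, (5,1) g=2 f=8, (5,3) g=4 f=8]
step 2: expand (5,3) (f=8, h=4) → closed; open now [(3,0) g=1 f=10, (3,1) g=2 f=10, (3,2) g=3 f=10, (5,0) g=1 f=8, (5,1) g=2 f=8, (5,4) g=5 f=8]
step 3: expand (5,4) (f=8, h=3) → closed; open now [(3,0) g=1 f=10, (3,1) g=2 f=10, (3,2) g=3 f=10, (4,4) g=6 f=10, (5,0) g=1 f=8, (5,1) g=2 f=8, (5,5) g=6 f=8]
step 4: expand (5,5) (f=8, h=2) → closed; open now [(3,0) g=1 f=10, (3,1) g=2 f=10, (3,2) g=3 f=10, (4,4) g=6 f=10, (4,5) g=7 f=10, (5,0) g=1 f=8, (5,1) g=2 f=8, (5,6) g=7 f=8]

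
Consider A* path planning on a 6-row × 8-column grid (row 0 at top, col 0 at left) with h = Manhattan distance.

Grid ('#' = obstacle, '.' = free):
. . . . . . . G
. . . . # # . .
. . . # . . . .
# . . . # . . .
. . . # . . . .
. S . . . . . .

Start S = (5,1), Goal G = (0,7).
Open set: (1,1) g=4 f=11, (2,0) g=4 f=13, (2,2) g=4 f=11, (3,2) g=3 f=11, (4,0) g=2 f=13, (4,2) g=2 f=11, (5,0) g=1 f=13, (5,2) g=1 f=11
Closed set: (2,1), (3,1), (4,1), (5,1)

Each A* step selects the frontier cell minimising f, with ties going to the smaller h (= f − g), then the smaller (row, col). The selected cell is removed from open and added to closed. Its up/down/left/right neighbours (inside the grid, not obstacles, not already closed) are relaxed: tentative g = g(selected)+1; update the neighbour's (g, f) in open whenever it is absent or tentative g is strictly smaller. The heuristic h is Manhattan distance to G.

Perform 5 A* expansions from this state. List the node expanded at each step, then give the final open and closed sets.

step 1: expand (1,1) (f=11, h=7) → closed; open now [(0,1) g=5 f=11, (1,0) g=5 f=13, (1,2) g=5 f=11, (2,0) g=4 f=13, (2,2) g=4 f=11, (3,2) g=3 f=11, (4,0) g=2 f=13, (4,2) g=2 f=11, (5,0) g=1 f=13, (5,2) g=1 f=11]
step 2: expand (0,1) (f=11, h=6) → closed; open now [(0,0) g=6 f=13, (0,2) g=6 f=11, (1,0) g=5 f=13, (1,2) g=5 f=11, (2,0) g=4 f=13, (2,2) g=4 f=11, (3,2) g=3 f=11, (4,0) g=2 f=13, (4,2) g=2 f=11, (5,0) g=1 f=13, (5,2) g=1 f=11]
step 3: expand (0,2) (f=11, h=5) → closed; open now [(0,0) g=6 f=13, (0,3) g=7 f=11, (1,0) g=5 f=13, (1,2) g=5 f=11, (2,0) g=4 f=13, (2,2) g=4 f=11, (3,2) g=3 f=11, (4,0) g=2 f=13, (4,2) g=2 f=11, (5,0) g=1 f=13, (5,2) g=1 f=11]
step 4: expand (0,3) (f=11, h=4) → closed; open now [(0,0) g=6 f=13, (0,4) g=8 f=11, (1,0) g=5 f=13, (1,2) g=5 f=11, (1,3) g=8 f=13, (2,0) g=4 f=13, (2,2) g=4 f=11, (3,2) g=3 f=11, (4,0) g=2 f=13, (4,2) g=2 f=11, (5,0) g=1 f=13, (5,2) g=1 f=11]
step 5: expand (0,4) (f=11, h=3) → closed; open now [(0,0) g=6 f=13, (0,5) g=9 f=11, (1,0) g=5 f=13, (1,2) g=5 f=11, (1,3) g=8 f=13, (2,0) g=4 f=13, (2,2) g=4 f=11, (3,2) g=3 f=11, (4,0) g=2 f=13, (4,2) g=2 f=11, (5,0) g=1 f=13, (5,2) g=1 f=11]

order=[(1,1) → (0,1) → (0,2) → (0,3) → (0,4)]; open=[(0,0) g=6 f=13, (0,5) g=9 f=11, (1,0) g=5 f=13, (1,2) g=5 f=11, (1,3) g=8 f=13, (2,0) g=4 f=13, (2,2) g=4 f=11, (3,2) g=3 f=11, (4,0) g=2 f=13, (4,2) g=2 f=11, (5,0) g=1 f=13, (5,2) g=1 f=11]; closed=[(0,1), (0,2), (0,3), (0,4), (1,1), (2,1), (3,1), (4,1), (5,1)]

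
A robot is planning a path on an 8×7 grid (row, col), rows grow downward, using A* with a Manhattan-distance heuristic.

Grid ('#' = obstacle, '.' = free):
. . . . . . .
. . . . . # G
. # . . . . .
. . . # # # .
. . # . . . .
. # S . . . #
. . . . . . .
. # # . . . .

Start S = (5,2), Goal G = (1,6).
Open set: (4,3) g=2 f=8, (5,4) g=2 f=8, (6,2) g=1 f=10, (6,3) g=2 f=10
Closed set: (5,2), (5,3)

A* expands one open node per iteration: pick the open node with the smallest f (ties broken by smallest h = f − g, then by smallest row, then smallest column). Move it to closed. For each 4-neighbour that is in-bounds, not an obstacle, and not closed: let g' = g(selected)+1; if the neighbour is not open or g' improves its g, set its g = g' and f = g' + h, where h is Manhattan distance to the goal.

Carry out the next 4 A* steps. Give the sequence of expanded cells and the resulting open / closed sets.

order=[(4,3) → (4,4) → (4,5) → (4,6)]; open=[(3,6) g=6 f=8, (5,4) g=2 f=8, (5,5) g=5 f=10, (6,2) g=1 f=10, (6,3) g=2 f=10]; closed=[(4,3), (4,4), (4,5), (4,6), (5,2), (5,3)]

step 1: expand (4,3) (f=8, h=6) → closed; open now [(4,4) g=3 f=8, (5,4) g=2 f=8, (6,2) g=1 f=10, (6,3) g=2 f=10]
step 2: expand (4,4) (f=8, h=5) → closed; open now [(4,5) g=4 f=8, (5,4) g=2 f=8, (6,2) g=1 f=10, (6,3) g=2 f=10]
step 3: expand (4,5) (f=8, h=4) → closed; open now [(4,6) g=5 f=8, (5,4) g=2 f=8, (5,5) g=5 f=10, (6,2) g=1 f=10, (6,3) g=2 f=10]
step 4: expand (4,6) (f=8, h=3) → closed; open now [(3,6) g=6 f=8, (5,4) g=2 f=8, (5,5) g=5 f=10, (6,2) g=1 f=10, (6,3) g=2 f=10]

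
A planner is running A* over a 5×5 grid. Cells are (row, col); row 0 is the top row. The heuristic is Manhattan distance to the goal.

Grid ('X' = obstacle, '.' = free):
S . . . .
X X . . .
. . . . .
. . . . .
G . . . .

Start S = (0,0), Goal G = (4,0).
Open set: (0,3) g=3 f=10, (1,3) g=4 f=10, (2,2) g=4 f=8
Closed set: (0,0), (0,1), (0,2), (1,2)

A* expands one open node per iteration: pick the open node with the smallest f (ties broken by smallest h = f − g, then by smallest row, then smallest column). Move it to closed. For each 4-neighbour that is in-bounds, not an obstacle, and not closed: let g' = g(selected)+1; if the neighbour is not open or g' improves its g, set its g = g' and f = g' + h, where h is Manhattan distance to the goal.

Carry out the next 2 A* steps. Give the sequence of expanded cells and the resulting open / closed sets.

order=[(2,2) → (2,1)]; open=[(0,3) g=3 f=10, (1,3) g=4 f=10, (2,0) g=6 f=8, (2,3) g=5 f=10, (3,1) g=6 f=8, (3,2) g=5 f=8]; closed=[(0,0), (0,1), (0,2), (1,2), (2,1), (2,2)]

step 1: expand (2,2) (f=8, h=4) → closed; open now [(0,3) g=3 f=10, (1,3) g=4 f=10, (2,1) g=5 f=8, (2,3) g=5 f=10, (3,2) g=5 f=8]
step 2: expand (2,1) (f=8, h=3) → closed; open now [(0,3) g=3 f=10, (1,3) g=4 f=10, (2,0) g=6 f=8, (2,3) g=5 f=10, (3,1) g=6 f=8, (3,2) g=5 f=8]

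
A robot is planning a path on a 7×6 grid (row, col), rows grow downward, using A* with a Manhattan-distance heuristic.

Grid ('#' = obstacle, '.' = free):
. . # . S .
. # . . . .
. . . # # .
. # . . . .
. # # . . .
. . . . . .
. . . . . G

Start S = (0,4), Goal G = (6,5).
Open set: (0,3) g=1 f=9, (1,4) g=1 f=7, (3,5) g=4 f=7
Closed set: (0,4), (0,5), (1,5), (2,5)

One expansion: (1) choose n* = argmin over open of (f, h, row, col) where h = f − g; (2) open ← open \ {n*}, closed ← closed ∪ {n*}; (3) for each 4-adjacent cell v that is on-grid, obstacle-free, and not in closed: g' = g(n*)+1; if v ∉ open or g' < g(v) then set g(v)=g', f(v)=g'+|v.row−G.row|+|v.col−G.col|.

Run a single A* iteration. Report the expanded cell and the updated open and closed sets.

step 1: expand (3,5) (f=7, h=3) → closed; open now [(0,3) g=1 f=9, (1,4) g=1 f=7, (3,4) g=5 f=9, (4,5) g=5 f=7]

expanded=(3,5); open=[(0,3) g=1 f=9, (1,4) g=1 f=7, (3,4) g=5 f=9, (4,5) g=5 f=7]; closed=[(0,4), (0,5), (1,5), (2,5), (3,5)]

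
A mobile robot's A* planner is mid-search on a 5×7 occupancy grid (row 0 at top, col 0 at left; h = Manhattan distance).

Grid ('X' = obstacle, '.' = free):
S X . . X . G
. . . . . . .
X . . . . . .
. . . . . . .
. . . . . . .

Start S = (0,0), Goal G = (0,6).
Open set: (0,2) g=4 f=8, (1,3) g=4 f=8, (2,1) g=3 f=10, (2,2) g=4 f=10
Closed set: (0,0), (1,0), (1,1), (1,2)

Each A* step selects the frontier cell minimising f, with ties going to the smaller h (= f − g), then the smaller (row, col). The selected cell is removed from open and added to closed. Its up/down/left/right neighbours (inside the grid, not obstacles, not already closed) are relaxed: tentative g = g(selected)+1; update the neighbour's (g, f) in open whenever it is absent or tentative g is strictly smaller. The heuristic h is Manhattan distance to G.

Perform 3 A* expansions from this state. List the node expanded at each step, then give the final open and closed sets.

step 1: expand (0,2) (f=8, h=4) → closed; open now [(0,3) g=5 f=8, (1,3) g=4 f=8, (2,1) g=3 f=10, (2,2) g=4 f=10]
step 2: expand (0,3) (f=8, h=3) → closed; open now [(1,3) g=4 f=8, (2,1) g=3 f=10, (2,2) g=4 f=10]
step 3: expand (1,3) (f=8, h=4) → closed; open now [(1,4) g=5 f=8, (2,1) g=3 f=10, (2,2) g=4 f=10, (2,3) g=5 f=10]

order=[(0,2) → (0,3) → (1,3)]; open=[(1,4) g=5 f=8, (2,1) g=3 f=10, (2,2) g=4 f=10, (2,3) g=5 f=10]; closed=[(0,0), (0,2), (0,3), (1,0), (1,1), (1,2), (1,3)]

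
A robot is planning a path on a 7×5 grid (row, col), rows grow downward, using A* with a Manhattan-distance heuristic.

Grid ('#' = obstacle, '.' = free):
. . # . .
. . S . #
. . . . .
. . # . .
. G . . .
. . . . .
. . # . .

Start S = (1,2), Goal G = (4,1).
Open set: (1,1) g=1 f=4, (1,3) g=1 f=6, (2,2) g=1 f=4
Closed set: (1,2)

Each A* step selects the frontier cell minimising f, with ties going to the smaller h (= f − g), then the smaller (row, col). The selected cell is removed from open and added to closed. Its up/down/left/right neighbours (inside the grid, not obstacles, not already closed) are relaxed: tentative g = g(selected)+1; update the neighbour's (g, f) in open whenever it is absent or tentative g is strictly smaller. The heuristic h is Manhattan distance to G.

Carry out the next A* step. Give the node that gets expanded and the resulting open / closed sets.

step 1: expand (1,1) (f=4, h=3) → closed; open now [(0,1) g=2 f=6, (1,0) g=2 f=6, (1,3) g=1 f=6, (2,1) g=2 f=4, (2,2) g=1 f=4]

expanded=(1,1); open=[(0,1) g=2 f=6, (1,0) g=2 f=6, (1,3) g=1 f=6, (2,1) g=2 f=4, (2,2) g=1 f=4]; closed=[(1,1), (1,2)]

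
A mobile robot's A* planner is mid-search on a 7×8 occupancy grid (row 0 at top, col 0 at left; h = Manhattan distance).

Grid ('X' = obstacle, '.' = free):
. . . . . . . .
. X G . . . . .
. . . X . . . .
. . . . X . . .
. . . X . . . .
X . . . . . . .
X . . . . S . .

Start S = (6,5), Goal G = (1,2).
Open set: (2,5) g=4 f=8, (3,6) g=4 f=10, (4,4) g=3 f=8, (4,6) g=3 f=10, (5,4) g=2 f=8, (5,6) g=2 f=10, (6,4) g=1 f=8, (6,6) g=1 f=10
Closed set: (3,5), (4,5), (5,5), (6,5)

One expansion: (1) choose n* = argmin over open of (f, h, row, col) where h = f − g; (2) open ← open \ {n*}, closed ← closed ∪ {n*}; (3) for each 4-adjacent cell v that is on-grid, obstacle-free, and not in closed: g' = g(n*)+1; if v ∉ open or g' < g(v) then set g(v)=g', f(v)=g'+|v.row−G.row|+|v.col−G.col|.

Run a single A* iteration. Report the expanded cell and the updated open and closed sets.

expanded=(2,5); open=[(1,5) g=5 f=8, (2,4) g=5 f=8, (2,6) g=5 f=10, (3,6) g=4 f=10, (4,4) g=3 f=8, (4,6) g=3 f=10, (5,4) g=2 f=8, (5,6) g=2 f=10, (6,4) g=1 f=8, (6,6) g=1 f=10]; closed=[(2,5), (3,5), (4,5), (5,5), (6,5)]

step 1: expand (2,5) (f=8, h=4) → closed; open now [(1,5) g=5 f=8, (2,4) g=5 f=8, (2,6) g=5 f=10, (3,6) g=4 f=10, (4,4) g=3 f=8, (4,6) g=3 f=10, (5,4) g=2 f=8, (5,6) g=2 f=10, (6,4) g=1 f=8, (6,6) g=1 f=10]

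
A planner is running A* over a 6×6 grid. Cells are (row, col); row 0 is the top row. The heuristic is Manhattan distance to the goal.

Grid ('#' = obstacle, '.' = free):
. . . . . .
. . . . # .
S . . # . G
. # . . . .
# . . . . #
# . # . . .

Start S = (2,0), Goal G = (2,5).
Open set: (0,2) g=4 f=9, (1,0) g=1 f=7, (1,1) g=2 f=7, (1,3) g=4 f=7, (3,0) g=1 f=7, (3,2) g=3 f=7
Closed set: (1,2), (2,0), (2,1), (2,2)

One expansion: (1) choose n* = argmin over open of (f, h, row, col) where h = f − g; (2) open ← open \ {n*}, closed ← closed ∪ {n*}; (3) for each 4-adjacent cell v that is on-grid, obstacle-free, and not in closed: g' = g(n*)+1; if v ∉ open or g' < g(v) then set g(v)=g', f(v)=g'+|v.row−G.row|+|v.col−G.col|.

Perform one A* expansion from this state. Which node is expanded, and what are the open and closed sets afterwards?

expanded=(1,3); open=[(0,2) g=4 f=9, (0,3) g=5 f=9, (1,0) g=1 f=7, (1,1) g=2 f=7, (3,0) g=1 f=7, (3,2) g=3 f=7]; closed=[(1,2), (1,3), (2,0), (2,1), (2,2)]

step 1: expand (1,3) (f=7, h=3) → closed; open now [(0,2) g=4 f=9, (0,3) g=5 f=9, (1,0) g=1 f=7, (1,1) g=2 f=7, (3,0) g=1 f=7, (3,2) g=3 f=7]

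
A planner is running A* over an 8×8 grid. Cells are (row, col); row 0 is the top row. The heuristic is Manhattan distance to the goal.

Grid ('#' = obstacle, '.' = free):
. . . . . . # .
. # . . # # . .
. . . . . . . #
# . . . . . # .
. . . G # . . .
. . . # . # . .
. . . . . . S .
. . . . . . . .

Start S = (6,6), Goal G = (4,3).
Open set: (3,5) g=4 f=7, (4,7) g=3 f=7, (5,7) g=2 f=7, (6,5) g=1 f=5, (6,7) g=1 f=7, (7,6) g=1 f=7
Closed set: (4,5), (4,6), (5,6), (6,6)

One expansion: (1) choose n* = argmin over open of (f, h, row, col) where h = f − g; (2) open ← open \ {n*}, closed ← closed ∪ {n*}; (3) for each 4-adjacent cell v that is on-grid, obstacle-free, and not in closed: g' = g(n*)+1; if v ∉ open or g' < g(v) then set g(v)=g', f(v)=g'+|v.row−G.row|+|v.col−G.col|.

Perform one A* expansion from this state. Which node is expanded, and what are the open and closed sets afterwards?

expanded=(6,5); open=[(3,5) g=4 f=7, (4,7) g=3 f=7, (5,7) g=2 f=7, (6,4) g=2 f=5, (6,7) g=1 f=7, (7,5) g=2 f=7, (7,6) g=1 f=7]; closed=[(4,5), (4,6), (5,6), (6,5), (6,6)]

step 1: expand (6,5) (f=5, h=4) → closed; open now [(3,5) g=4 f=7, (4,7) g=3 f=7, (5,7) g=2 f=7, (6,4) g=2 f=5, (6,7) g=1 f=7, (7,5) g=2 f=7, (7,6) g=1 f=7]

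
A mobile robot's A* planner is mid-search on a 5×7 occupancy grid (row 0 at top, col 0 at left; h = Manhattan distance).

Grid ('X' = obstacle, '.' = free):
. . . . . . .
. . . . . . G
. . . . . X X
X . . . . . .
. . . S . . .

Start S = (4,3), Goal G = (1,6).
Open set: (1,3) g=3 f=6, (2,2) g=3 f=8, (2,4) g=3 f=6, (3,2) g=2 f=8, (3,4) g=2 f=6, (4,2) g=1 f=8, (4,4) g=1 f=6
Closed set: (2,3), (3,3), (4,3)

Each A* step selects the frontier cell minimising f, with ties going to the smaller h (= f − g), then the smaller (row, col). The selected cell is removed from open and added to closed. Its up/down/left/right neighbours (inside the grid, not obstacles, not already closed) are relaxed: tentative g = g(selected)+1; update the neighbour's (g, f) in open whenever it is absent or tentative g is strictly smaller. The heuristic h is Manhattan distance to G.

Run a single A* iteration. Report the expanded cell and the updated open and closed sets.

expanded=(1,3); open=[(0,3) g=4 f=8, (1,2) g=4 f=8, (1,4) g=4 f=6, (2,2) g=3 f=8, (2,4) g=3 f=6, (3,2) g=2 f=8, (3,4) g=2 f=6, (4,2) g=1 f=8, (4,4) g=1 f=6]; closed=[(1,3), (2,3), (3,3), (4,3)]

step 1: expand (1,3) (f=6, h=3) → closed; open now [(0,3) g=4 f=8, (1,2) g=4 f=8, (1,4) g=4 f=6, (2,2) g=3 f=8, (2,4) g=3 f=6, (3,2) g=2 f=8, (3,4) g=2 f=6, (4,2) g=1 f=8, (4,4) g=1 f=6]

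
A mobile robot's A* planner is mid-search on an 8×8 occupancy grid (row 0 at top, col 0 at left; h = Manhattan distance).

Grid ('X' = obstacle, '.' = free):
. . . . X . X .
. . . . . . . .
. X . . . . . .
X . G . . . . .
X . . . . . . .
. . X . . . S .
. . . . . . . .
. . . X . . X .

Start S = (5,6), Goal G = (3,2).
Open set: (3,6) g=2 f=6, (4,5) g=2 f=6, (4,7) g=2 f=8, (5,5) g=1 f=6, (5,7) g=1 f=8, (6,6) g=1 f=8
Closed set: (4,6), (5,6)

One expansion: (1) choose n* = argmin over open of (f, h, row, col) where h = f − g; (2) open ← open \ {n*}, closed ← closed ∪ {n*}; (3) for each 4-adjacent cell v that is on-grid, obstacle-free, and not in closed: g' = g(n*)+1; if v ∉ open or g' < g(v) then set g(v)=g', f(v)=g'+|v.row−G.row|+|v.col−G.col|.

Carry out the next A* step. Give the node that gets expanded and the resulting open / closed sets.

expanded=(3,6); open=[(2,6) g=3 f=8, (3,5) g=3 f=6, (3,7) g=3 f=8, (4,5) g=2 f=6, (4,7) g=2 f=8, (5,5) g=1 f=6, (5,7) g=1 f=8, (6,6) g=1 f=8]; closed=[(3,6), (4,6), (5,6)]

step 1: expand (3,6) (f=6, h=4) → closed; open now [(2,6) g=3 f=8, (3,5) g=3 f=6, (3,7) g=3 f=8, (4,5) g=2 f=6, (4,7) g=2 f=8, (5,5) g=1 f=6, (5,7) g=1 f=8, (6,6) g=1 f=8]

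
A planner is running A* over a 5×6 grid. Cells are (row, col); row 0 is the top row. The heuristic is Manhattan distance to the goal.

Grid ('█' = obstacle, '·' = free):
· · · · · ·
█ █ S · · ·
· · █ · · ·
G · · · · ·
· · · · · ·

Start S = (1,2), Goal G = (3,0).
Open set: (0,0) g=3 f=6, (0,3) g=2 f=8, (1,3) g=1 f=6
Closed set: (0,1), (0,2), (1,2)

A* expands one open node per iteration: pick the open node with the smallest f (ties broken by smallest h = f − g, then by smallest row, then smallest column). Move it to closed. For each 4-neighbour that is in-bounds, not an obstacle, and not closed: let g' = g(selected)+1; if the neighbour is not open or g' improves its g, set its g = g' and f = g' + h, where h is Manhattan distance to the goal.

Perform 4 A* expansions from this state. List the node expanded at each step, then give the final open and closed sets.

step 1: expand (0,0) (f=6, h=3) → closed; open now [(0,3) g=2 f=8, (1,3) g=1 f=6]
step 2: expand (1,3) (f=6, h=5) → closed; open now [(0,3) g=2 f=8, (1,4) g=2 f=8, (2,3) g=2 f=6]
step 3: expand (2,3) (f=6, h=4) → closed; open now [(0,3) g=2 f=8, (1,4) g=2 f=8, (2,4) g=3 f=8, (3,3) g=3 f=6]
step 4: expand (3,3) (f=6, h=3) → closed; open now [(0,3) g=2 f=8, (1,4) g=2 f=8, (2,4) g=3 f=8, (3,2) g=4 f=6, (3,4) g=4 f=8, (4,3) g=4 f=8]

order=[(0,0) → (1,3) → (2,3) → (3,3)]; open=[(0,3) g=2 f=8, (1,4) g=2 f=8, (2,4) g=3 f=8, (3,2) g=4 f=6, (3,4) g=4 f=8, (4,3) g=4 f=8]; closed=[(0,0), (0,1), (0,2), (1,2), (1,3), (2,3), (3,3)]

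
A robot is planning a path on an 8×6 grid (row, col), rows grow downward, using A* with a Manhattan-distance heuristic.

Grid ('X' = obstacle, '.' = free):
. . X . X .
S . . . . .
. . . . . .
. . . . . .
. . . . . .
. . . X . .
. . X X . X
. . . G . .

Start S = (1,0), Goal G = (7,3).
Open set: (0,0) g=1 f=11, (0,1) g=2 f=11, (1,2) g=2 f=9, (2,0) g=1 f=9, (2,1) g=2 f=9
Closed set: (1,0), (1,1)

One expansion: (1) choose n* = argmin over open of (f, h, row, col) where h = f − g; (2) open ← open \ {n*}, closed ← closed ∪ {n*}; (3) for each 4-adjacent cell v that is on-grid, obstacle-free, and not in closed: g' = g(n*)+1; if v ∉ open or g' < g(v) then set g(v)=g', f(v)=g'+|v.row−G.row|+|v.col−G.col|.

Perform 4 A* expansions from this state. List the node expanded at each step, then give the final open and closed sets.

order=[(1,2) → (1,3) → (2,3) → (3,3)]; open=[(0,0) g=1 f=11, (0,1) g=2 f=11, (0,3) g=4 f=11, (1,4) g=4 f=11, (2,0) g=1 f=9, (2,1) g=2 f=9, (2,2) g=3 f=9, (2,4) g=5 f=11, (3,2) g=6 f=11, (3,4) g=6 f=11, (4,3) g=6 f=9]; closed=[(1,0), (1,1), (1,2), (1,3), (2,3), (3,3)]

step 1: expand (1,2) (f=9, h=7) → closed; open now [(0,0) g=1 f=11, (0,1) g=2 f=11, (1,3) g=3 f=9, (2,0) g=1 f=9, (2,1) g=2 f=9, (2,2) g=3 f=9]
step 2: expand (1,3) (f=9, h=6) → closed; open now [(0,0) g=1 f=11, (0,1) g=2 f=11, (0,3) g=4 f=11, (1,4) g=4 f=11, (2,0) g=1 f=9, (2,1) g=2 f=9, (2,2) g=3 f=9, (2,3) g=4 f=9]
step 3: expand (2,3) (f=9, h=5) → closed; open now [(0,0) g=1 f=11, (0,1) g=2 f=11, (0,3) g=4 f=11, (1,4) g=4 f=11, (2,0) g=1 f=9, (2,1) g=2 f=9, (2,2) g=3 f=9, (2,4) g=5 f=11, (3,3) g=5 f=9]
step 4: expand (3,3) (f=9, h=4) → closed; open now [(0,0) g=1 f=11, (0,1) g=2 f=11, (0,3) g=4 f=11, (1,4) g=4 f=11, (2,0) g=1 f=9, (2,1) g=2 f=9, (2,2) g=3 f=9, (2,4) g=5 f=11, (3,2) g=6 f=11, (3,4) g=6 f=11, (4,3) g=6 f=9]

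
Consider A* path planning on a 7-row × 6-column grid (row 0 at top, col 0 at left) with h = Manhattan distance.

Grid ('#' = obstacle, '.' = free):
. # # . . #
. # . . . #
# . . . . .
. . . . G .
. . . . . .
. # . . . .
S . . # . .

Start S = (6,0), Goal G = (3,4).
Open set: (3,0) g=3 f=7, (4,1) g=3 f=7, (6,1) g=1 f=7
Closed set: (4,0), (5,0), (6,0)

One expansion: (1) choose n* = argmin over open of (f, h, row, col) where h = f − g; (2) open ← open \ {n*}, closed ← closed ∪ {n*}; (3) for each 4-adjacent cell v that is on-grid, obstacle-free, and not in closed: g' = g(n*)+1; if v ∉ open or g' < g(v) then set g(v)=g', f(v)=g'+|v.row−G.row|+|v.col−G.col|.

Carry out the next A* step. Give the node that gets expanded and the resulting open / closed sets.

expanded=(3,0); open=[(3,1) g=4 f=7, (4,1) g=3 f=7, (6,1) g=1 f=7]; closed=[(3,0), (4,0), (5,0), (6,0)]

step 1: expand (3,0) (f=7, h=4) → closed; open now [(3,1) g=4 f=7, (4,1) g=3 f=7, (6,1) g=1 f=7]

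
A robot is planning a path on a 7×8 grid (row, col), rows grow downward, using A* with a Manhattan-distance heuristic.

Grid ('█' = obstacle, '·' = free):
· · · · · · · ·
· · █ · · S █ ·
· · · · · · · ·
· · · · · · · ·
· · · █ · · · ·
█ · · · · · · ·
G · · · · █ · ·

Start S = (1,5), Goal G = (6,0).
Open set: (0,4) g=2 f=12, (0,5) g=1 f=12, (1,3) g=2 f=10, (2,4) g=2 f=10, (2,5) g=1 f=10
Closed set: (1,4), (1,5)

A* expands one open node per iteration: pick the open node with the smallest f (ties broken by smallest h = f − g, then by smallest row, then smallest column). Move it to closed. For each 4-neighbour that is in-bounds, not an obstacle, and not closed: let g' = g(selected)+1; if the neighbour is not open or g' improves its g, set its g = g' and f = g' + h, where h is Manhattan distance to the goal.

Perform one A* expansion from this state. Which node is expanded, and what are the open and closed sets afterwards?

step 1: expand (1,3) (f=10, h=8) → closed; open now [(0,3) g=3 f=12, (0,4) g=2 f=12, (0,5) g=1 f=12, (2,3) g=3 f=10, (2,4) g=2 f=10, (2,5) g=1 f=10]

expanded=(1,3); open=[(0,3) g=3 f=12, (0,4) g=2 f=12, (0,5) g=1 f=12, (2,3) g=3 f=10, (2,4) g=2 f=10, (2,5) g=1 f=10]; closed=[(1,3), (1,4), (1,5)]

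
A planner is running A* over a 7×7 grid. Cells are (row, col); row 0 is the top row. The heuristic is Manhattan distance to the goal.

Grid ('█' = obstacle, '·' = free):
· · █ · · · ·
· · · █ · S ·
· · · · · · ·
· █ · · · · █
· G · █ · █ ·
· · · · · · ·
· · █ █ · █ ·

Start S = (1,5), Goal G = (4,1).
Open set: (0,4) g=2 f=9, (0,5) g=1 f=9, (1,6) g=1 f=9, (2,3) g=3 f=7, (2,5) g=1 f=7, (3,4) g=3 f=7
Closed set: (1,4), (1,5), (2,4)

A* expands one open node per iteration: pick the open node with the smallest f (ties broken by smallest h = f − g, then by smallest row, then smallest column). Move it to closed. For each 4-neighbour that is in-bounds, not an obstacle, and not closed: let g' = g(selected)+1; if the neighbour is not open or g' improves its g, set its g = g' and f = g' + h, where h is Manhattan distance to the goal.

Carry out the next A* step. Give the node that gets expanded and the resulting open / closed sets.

step 1: expand (2,3) (f=7, h=4) → closed; open now [(0,4) g=2 f=9, (0,5) g=1 f=9, (1,6) g=1 f=9, (2,2) g=4 f=7, (2,5) g=1 f=7, (3,3) g=4 f=7, (3,4) g=3 f=7]

expanded=(2,3); open=[(0,4) g=2 f=9, (0,5) g=1 f=9, (1,6) g=1 f=9, (2,2) g=4 f=7, (2,5) g=1 f=7, (3,3) g=4 f=7, (3,4) g=3 f=7]; closed=[(1,4), (1,5), (2,3), (2,4)]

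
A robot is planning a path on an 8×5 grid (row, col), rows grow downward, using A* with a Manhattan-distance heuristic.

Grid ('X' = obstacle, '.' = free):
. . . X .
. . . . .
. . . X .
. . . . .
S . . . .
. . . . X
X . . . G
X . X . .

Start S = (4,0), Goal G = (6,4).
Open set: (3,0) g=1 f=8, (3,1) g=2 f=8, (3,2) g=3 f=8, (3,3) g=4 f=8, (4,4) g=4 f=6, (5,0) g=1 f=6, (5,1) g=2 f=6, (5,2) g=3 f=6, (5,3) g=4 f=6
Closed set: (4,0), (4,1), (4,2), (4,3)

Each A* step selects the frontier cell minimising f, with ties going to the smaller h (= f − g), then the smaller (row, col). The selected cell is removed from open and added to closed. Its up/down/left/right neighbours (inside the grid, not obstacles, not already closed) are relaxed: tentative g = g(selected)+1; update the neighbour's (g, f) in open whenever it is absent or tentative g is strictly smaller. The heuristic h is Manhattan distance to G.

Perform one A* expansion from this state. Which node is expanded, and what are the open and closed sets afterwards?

step 1: expand (4,4) (f=6, h=2) → closed; open now [(3,0) g=1 f=8, (3,1) g=2 f=8, (3,2) g=3 f=8, (3,3) g=4 f=8, (3,4) g=5 f=8, (5,0) g=1 f=6, (5,1) g=2 f=6, (5,2) g=3 f=6, (5,3) g=4 f=6]

expanded=(4,4); open=[(3,0) g=1 f=8, (3,1) g=2 f=8, (3,2) g=3 f=8, (3,3) g=4 f=8, (3,4) g=5 f=8, (5,0) g=1 f=6, (5,1) g=2 f=6, (5,2) g=3 f=6, (5,3) g=4 f=6]; closed=[(4,0), (4,1), (4,2), (4,3), (4,4)]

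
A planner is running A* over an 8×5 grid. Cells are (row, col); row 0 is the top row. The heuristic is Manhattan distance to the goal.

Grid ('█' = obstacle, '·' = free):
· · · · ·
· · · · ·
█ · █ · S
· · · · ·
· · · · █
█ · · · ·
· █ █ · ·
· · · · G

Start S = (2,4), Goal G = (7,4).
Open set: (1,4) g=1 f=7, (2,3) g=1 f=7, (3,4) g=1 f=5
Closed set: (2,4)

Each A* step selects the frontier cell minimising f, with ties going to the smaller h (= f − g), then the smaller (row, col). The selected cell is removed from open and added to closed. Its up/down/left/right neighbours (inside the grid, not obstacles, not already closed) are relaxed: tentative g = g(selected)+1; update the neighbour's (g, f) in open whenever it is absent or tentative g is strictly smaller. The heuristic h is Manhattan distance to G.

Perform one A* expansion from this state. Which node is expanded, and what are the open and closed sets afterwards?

step 1: expand (3,4) (f=5, h=4) → closed; open now [(1,4) g=1 f=7, (2,3) g=1 f=7, (3,3) g=2 f=7]

expanded=(3,4); open=[(1,4) g=1 f=7, (2,3) g=1 f=7, (3,3) g=2 f=7]; closed=[(2,4), (3,4)]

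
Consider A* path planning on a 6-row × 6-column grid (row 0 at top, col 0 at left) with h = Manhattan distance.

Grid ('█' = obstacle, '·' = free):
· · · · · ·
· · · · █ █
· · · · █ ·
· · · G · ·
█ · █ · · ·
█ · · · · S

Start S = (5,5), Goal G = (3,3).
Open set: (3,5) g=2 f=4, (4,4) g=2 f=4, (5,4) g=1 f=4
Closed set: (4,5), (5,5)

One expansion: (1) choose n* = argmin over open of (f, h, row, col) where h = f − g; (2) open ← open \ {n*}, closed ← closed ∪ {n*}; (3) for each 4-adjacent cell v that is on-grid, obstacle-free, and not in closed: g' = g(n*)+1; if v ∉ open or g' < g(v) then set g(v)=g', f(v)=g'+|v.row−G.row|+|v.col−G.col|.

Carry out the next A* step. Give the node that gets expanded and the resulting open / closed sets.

step 1: expand (3,5) (f=4, h=2) → closed; open now [(2,5) g=3 f=6, (3,4) g=3 f=4, (4,4) g=2 f=4, (5,4) g=1 f=4]

expanded=(3,5); open=[(2,5) g=3 f=6, (3,4) g=3 f=4, (4,4) g=2 f=4, (5,4) g=1 f=4]; closed=[(3,5), (4,5), (5,5)]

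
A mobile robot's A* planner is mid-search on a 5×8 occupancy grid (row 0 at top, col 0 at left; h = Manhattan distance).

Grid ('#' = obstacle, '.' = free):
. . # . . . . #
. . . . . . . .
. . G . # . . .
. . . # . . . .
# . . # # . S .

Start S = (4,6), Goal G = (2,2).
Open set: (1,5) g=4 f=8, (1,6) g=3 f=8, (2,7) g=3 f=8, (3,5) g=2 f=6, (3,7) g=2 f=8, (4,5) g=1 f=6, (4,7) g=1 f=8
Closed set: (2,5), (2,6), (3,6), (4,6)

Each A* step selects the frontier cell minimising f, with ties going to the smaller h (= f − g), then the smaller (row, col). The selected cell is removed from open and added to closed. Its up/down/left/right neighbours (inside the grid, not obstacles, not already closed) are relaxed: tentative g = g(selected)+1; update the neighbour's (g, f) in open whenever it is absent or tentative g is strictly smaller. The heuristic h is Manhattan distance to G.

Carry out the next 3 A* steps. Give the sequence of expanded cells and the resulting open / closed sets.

step 1: expand (3,5) (f=6, h=4) → closed; open now [(1,5) g=4 f=8, (1,6) g=3 f=8, (2,7) g=3 f=8, (3,4) g=3 f=6, (3,7) g=2 f=8, (4,5) g=1 f=6, (4,7) g=1 f=8]
step 2: expand (3,4) (f=6, h=3) → closed; open now [(1,5) g=4 f=8, (1,6) g=3 f=8, (2,7) g=3 f=8, (3,7) g=2 f=8, (4,5) g=1 f=6, (4,7) g=1 f=8]
step 3: expand (4,5) (f=6, h=5) → closed; open now [(1,5) g=4 f=8, (1,6) g=3 f=8, (2,7) g=3 f=8, (3,7) g=2 f=8, (4,7) g=1 f=8]

order=[(3,5) → (3,4) → (4,5)]; open=[(1,5) g=4 f=8, (1,6) g=3 f=8, (2,7) g=3 f=8, (3,7) g=2 f=8, (4,7) g=1 f=8]; closed=[(2,5), (2,6), (3,4), (3,5), (3,6), (4,5), (4,6)]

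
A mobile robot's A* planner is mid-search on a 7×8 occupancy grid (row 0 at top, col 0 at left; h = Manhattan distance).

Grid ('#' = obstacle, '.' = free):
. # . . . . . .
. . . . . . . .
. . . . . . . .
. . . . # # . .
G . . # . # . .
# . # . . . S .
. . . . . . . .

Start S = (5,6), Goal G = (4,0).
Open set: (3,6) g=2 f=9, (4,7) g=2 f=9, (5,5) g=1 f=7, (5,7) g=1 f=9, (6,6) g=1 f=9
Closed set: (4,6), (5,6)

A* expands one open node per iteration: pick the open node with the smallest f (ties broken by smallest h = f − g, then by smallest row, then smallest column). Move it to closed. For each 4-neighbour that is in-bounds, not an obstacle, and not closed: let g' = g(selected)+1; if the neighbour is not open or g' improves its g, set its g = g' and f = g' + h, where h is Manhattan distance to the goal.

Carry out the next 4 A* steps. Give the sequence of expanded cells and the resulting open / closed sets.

order=[(5,5) → (5,4) → (4,4) → (5,3)]; open=[(3,6) g=2 f=9, (4,7) g=2 f=9, (5,7) g=1 f=9, (6,3) g=4 f=9, (6,4) g=3 f=9, (6,5) g=2 f=9, (6,6) g=1 f=9]; closed=[(4,4), (4,6), (5,3), (5,4), (5,5), (5,6)]

step 1: expand (5,5) (f=7, h=6) → closed; open now [(3,6) g=2 f=9, (4,7) g=2 f=9, (5,4) g=2 f=7, (5,7) g=1 f=9, (6,5) g=2 f=9, (6,6) g=1 f=9]
step 2: expand (5,4) (f=7, h=5) → closed; open now [(3,6) g=2 f=9, (4,4) g=3 f=7, (4,7) g=2 f=9, (5,3) g=3 f=7, (5,7) g=1 f=9, (6,4) g=3 f=9, (6,5) g=2 f=9, (6,6) g=1 f=9]
step 3: expand (4,4) (f=7, h=4) → closed; open now [(3,6) g=2 f=9, (4,7) g=2 f=9, (5,3) g=3 f=7, (5,7) g=1 f=9, (6,4) g=3 f=9, (6,5) g=2 f=9, (6,6) g=1 f=9]
step 4: expand (5,3) (f=7, h=4) → closed; open now [(3,6) g=2 f=9, (4,7) g=2 f=9, (5,7) g=1 f=9, (6,3) g=4 f=9, (6,4) g=3 f=9, (6,5) g=2 f=9, (6,6) g=1 f=9]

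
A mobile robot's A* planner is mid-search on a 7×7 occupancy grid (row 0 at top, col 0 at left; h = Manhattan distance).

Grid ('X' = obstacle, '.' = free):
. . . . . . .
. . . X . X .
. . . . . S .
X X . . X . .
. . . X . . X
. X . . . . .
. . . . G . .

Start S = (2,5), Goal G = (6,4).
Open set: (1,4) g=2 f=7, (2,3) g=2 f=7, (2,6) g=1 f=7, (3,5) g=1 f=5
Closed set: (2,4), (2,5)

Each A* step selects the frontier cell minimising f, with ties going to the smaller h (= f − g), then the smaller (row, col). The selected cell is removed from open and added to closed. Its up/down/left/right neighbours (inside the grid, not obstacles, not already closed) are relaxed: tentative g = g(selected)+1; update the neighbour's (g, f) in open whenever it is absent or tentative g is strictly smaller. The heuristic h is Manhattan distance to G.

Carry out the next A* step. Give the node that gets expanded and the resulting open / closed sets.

step 1: expand (3,5) (f=5, h=4) → closed; open now [(1,4) g=2 f=7, (2,3) g=2 f=7, (2,6) g=1 f=7, (3,6) g=2 f=7, (4,5) g=2 f=5]

expanded=(3,5); open=[(1,4) g=2 f=7, (2,3) g=2 f=7, (2,6) g=1 f=7, (3,6) g=2 f=7, (4,5) g=2 f=5]; closed=[(2,4), (2,5), (3,5)]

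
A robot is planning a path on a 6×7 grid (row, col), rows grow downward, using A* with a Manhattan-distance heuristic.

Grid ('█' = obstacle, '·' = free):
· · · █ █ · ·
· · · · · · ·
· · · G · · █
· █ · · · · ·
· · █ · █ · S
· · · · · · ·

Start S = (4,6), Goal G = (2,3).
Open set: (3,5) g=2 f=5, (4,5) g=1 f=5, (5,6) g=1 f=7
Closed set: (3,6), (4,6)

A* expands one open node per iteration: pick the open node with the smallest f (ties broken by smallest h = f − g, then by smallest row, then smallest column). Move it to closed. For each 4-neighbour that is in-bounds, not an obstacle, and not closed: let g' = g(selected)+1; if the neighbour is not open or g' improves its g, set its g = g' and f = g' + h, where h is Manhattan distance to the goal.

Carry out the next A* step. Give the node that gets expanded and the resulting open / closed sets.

expanded=(3,5); open=[(2,5) g=3 f=5, (3,4) g=3 f=5, (4,5) g=1 f=5, (5,6) g=1 f=7]; closed=[(3,5), (3,6), (4,6)]

step 1: expand (3,5) (f=5, h=3) → closed; open now [(2,5) g=3 f=5, (3,4) g=3 f=5, (4,5) g=1 f=5, (5,6) g=1 f=7]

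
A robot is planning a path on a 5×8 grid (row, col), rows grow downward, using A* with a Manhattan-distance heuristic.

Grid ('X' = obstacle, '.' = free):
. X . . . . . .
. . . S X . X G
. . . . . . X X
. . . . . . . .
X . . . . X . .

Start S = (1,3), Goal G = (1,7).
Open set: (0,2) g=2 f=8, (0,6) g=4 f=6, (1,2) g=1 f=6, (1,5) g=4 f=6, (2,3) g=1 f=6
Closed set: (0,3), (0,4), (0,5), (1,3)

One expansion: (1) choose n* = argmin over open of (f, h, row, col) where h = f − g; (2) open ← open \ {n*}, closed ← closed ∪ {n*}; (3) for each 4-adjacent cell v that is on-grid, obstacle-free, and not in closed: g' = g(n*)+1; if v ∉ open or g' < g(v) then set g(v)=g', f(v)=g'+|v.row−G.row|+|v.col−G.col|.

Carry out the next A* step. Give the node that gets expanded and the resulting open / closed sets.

expanded=(0,6); open=[(0,2) g=2 f=8, (0,7) g=5 f=6, (1,2) g=1 f=6, (1,5) g=4 f=6, (2,3) g=1 f=6]; closed=[(0,3), (0,4), (0,5), (0,6), (1,3)]

step 1: expand (0,6) (f=6, h=2) → closed; open now [(0,2) g=2 f=8, (0,7) g=5 f=6, (1,2) g=1 f=6, (1,5) g=4 f=6, (2,3) g=1 f=6]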